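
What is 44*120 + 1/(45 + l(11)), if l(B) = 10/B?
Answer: 2666411/505 ≈ 5280.0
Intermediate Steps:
44*120 + 1/(45 + l(11)) = 44*120 + 1/(45 + 10/11) = 5280 + 1/(45 + 10*(1/11)) = 5280 + 1/(45 + 10/11) = 5280 + 1/(505/11) = 5280 + 11/505 = 2666411/505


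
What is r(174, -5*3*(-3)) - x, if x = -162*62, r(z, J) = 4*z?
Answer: 10740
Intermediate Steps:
x = -10044
r(174, -5*3*(-3)) - x = 4*174 - 1*(-10044) = 696 + 10044 = 10740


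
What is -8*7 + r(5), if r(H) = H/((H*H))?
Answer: -279/5 ≈ -55.800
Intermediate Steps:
r(H) = 1/H (r(H) = H/(H²) = H/H² = 1/H)
-8*7 + r(5) = -8*7 + 1/5 = -56 + ⅕ = -279/5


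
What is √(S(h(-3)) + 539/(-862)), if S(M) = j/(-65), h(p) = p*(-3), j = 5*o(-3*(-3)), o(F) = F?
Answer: I*√165456590/11206 ≈ 1.1479*I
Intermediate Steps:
j = 45 (j = 5*(-3*(-3)) = 5*9 = 45)
h(p) = -3*p
S(M) = -9/13 (S(M) = 45/(-65) = 45*(-1/65) = -9/13)
√(S(h(-3)) + 539/(-862)) = √(-9/13 + 539/(-862)) = √(-9/13 + 539*(-1/862)) = √(-9/13 - 539/862) = √(-14765/11206) = I*√165456590/11206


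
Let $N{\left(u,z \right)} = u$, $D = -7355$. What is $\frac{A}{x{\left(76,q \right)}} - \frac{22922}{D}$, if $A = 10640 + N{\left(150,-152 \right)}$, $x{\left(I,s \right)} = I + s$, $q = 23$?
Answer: $\frac{81629728}{728145} \approx 112.11$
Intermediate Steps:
$A = 10790$ ($A = 10640 + 150 = 10790$)
$\frac{A}{x{\left(76,q \right)}} - \frac{22922}{D} = \frac{10790}{76 + 23} - \frac{22922}{-7355} = \frac{10790}{99} - - \frac{22922}{7355} = 10790 \cdot \frac{1}{99} + \frac{22922}{7355} = \frac{10790}{99} + \frac{22922}{7355} = \frac{81629728}{728145}$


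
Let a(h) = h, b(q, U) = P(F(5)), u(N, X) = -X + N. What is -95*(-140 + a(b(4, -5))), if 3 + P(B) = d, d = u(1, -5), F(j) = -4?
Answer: 13015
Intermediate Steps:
u(N, X) = N - X
d = 6 (d = 1 - 1*(-5) = 1 + 5 = 6)
P(B) = 3 (P(B) = -3 + 6 = 3)
b(q, U) = 3
-95*(-140 + a(b(4, -5))) = -95*(-140 + 3) = -95*(-137) = 13015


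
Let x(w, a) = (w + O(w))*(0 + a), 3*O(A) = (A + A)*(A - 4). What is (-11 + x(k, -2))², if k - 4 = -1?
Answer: 169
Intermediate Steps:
k = 3 (k = 4 - 1 = 3)
O(A) = 2*A*(-4 + A)/3 (O(A) = ((A + A)*(A - 4))/3 = ((2*A)*(-4 + A))/3 = (2*A*(-4 + A))/3 = 2*A*(-4 + A)/3)
x(w, a) = a*(w + 2*w*(-4 + w)/3) (x(w, a) = (w + 2*w*(-4 + w)/3)*(0 + a) = (w + 2*w*(-4 + w)/3)*a = a*(w + 2*w*(-4 + w)/3))
(-11 + x(k, -2))² = (-11 + (⅓)*(-2)*3*(-5 + 2*3))² = (-11 + (⅓)*(-2)*3*(-5 + 6))² = (-11 + (⅓)*(-2)*3*1)² = (-11 - 2)² = (-13)² = 169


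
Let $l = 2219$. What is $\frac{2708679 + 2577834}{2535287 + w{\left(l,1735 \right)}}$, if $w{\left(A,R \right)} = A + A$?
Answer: $\frac{1762171}{846575} \approx 2.0815$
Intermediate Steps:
$w{\left(A,R \right)} = 2 A$
$\frac{2708679 + 2577834}{2535287 + w{\left(l,1735 \right)}} = \frac{2708679 + 2577834}{2535287 + 2 \cdot 2219} = \frac{5286513}{2535287 + 4438} = \frac{5286513}{2539725} = 5286513 \cdot \frac{1}{2539725} = \frac{1762171}{846575}$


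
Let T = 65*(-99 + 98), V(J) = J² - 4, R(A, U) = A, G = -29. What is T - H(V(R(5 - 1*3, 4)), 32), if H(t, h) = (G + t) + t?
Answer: -36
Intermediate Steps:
V(J) = -4 + J²
H(t, h) = -29 + 2*t (H(t, h) = (-29 + t) + t = -29 + 2*t)
T = -65 (T = 65*(-1) = -65)
T - H(V(R(5 - 1*3, 4)), 32) = -65 - (-29 + 2*(-4 + (5 - 1*3)²)) = -65 - (-29 + 2*(-4 + (5 - 3)²)) = -65 - (-29 + 2*(-4 + 2²)) = -65 - (-29 + 2*(-4 + 4)) = -65 - (-29 + 2*0) = -65 - (-29 + 0) = -65 - 1*(-29) = -65 + 29 = -36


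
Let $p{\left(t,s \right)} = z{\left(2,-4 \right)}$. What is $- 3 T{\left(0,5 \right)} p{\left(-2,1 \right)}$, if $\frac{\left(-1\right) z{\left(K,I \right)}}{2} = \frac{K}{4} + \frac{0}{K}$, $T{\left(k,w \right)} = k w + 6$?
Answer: $18$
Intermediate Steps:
$T{\left(k,w \right)} = 6 + k w$
$z{\left(K,I \right)} = - \frac{K}{2}$ ($z{\left(K,I \right)} = - 2 \left(\frac{K}{4} + \frac{0}{K}\right) = - 2 \left(K \frac{1}{4} + 0\right) = - 2 \left(\frac{K}{4} + 0\right) = - 2 \frac{K}{4} = - \frac{K}{2}$)
$p{\left(t,s \right)} = -1$ ($p{\left(t,s \right)} = \left(- \frac{1}{2}\right) 2 = -1$)
$- 3 T{\left(0,5 \right)} p{\left(-2,1 \right)} = - 3 \left(6 + 0 \cdot 5\right) \left(-1\right) = - 3 \left(6 + 0\right) \left(-1\right) = \left(-3\right) 6 \left(-1\right) = \left(-18\right) \left(-1\right) = 18$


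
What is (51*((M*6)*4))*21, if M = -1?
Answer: -25704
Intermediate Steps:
(51*((M*6)*4))*21 = (51*(-1*6*4))*21 = (51*(-6*4))*21 = (51*(-24))*21 = -1224*21 = -25704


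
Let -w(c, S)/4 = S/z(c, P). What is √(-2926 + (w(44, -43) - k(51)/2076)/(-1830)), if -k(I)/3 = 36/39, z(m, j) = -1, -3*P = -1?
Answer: I*√1982446395041346/823134 ≈ 54.092*I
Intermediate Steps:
P = ⅓ (P = -⅓*(-1) = ⅓ ≈ 0.33333)
k(I) = -36/13 (k(I) = -108/39 = -3*12/13 = -36/13)
w(c, S) = 4*S (w(c, S) = -4*S/(-1) = -4*S*(-1) = -(-4)*S = 4*S)
√(-2926 + (w(44, -43) - k(51)/2076)/(-1830)) = √(-2926 + (4*(-43) - (-36)/(13*2076))/(-1830)) = √(-2926 + (-172 - (-36)/(13*2076))*(-1/1830)) = √(-2926 + (-172 - 1*(-3/2249))*(-1/1830)) = √(-2926 + (-172 + 3/2249)*(-1/1830)) = √(-2926 - 386825/2249*(-1/1830)) = √(-2926 + 77365/823134) = √(-2408412719/823134) = I*√1982446395041346/823134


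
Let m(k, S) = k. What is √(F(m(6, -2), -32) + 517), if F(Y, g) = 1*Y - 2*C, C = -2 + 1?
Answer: 5*√21 ≈ 22.913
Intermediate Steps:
C = -1
F(Y, g) = 2 + Y (F(Y, g) = 1*Y - 2*(-1) = Y + 2 = 2 + Y)
√(F(m(6, -2), -32) + 517) = √((2 + 6) + 517) = √(8 + 517) = √525 = 5*√21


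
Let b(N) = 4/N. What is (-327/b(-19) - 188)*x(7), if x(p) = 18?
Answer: 49149/2 ≈ 24575.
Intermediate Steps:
(-327/b(-19) - 188)*x(7) = (-327/(4/(-19)) - 188)*18 = (-327/(4*(-1/19)) - 188)*18 = (-327/(-4/19) - 188)*18 = (-327*(-19/4) - 188)*18 = (6213/4 - 188)*18 = (5461/4)*18 = 49149/2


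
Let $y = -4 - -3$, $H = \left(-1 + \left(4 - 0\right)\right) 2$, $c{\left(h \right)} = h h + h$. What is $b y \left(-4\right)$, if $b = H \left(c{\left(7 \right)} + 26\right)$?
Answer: $1968$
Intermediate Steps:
$c{\left(h \right)} = h + h^{2}$ ($c{\left(h \right)} = h^{2} + h = h + h^{2}$)
$H = 6$ ($H = \left(-1 + \left(4 + 0\right)\right) 2 = \left(-1 + 4\right) 2 = 3 \cdot 2 = 6$)
$y = -1$ ($y = -4 + 3 = -1$)
$b = 492$ ($b = 6 \left(7 \left(1 + 7\right) + 26\right) = 6 \left(7 \cdot 8 + 26\right) = 6 \left(56 + 26\right) = 6 \cdot 82 = 492$)
$b y \left(-4\right) = 492 \left(\left(-1\right) \left(-4\right)\right) = 492 \cdot 4 = 1968$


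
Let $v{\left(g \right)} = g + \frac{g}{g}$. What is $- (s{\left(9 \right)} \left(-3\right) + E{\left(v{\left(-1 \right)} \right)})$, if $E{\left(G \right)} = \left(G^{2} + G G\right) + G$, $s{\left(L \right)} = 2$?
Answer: $6$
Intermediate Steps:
$v{\left(g \right)} = 1 + g$ ($v{\left(g \right)} = g + 1 = 1 + g$)
$E{\left(G \right)} = G + 2 G^{2}$ ($E{\left(G \right)} = \left(G^{2} + G^{2}\right) + G = 2 G^{2} + G = G + 2 G^{2}$)
$- (s{\left(9 \right)} \left(-3\right) + E{\left(v{\left(-1 \right)} \right)}) = - (2 \left(-3\right) + \left(1 - 1\right) \left(1 + 2 \left(1 - 1\right)\right)) = - (-6 + 0 \left(1 + 2 \cdot 0\right)) = - (-6 + 0 \left(1 + 0\right)) = - (-6 + 0 \cdot 1) = - (-6 + 0) = \left(-1\right) \left(-6\right) = 6$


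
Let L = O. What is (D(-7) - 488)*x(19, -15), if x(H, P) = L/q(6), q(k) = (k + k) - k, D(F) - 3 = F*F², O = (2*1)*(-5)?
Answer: 1380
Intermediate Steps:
O = -10 (O = 2*(-5) = -10)
D(F) = 3 + F³ (D(F) = 3 + F*F² = 3 + F³)
q(k) = k (q(k) = 2*k - k = k)
L = -10
x(H, P) = -5/3 (x(H, P) = -10/6 = -10*⅙ = -5/3)
(D(-7) - 488)*x(19, -15) = ((3 + (-7)³) - 488)*(-5/3) = ((3 - 343) - 488)*(-5/3) = (-340 - 488)*(-5/3) = -828*(-5/3) = 1380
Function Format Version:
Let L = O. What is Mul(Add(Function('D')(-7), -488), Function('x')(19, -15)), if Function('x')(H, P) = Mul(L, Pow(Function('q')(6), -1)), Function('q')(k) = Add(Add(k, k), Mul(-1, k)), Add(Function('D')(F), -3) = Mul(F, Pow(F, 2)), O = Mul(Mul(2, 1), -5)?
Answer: 1380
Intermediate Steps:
O = -10 (O = Mul(2, -5) = -10)
Function('D')(F) = Add(3, Pow(F, 3)) (Function('D')(F) = Add(3, Mul(F, Pow(F, 2))) = Add(3, Pow(F, 3)))
Function('q')(k) = k (Function('q')(k) = Add(Mul(2, k), Mul(-1, k)) = k)
L = -10
Function('x')(H, P) = Rational(-5, 3) (Function('x')(H, P) = Mul(-10, Pow(6, -1)) = Mul(-10, Rational(1, 6)) = Rational(-5, 3))
Mul(Add(Function('D')(-7), -488), Function('x')(19, -15)) = Mul(Add(Add(3, Pow(-7, 3)), -488), Rational(-5, 3)) = Mul(Add(Add(3, -343), -488), Rational(-5, 3)) = Mul(Add(-340, -488), Rational(-5, 3)) = Mul(-828, Rational(-5, 3)) = 1380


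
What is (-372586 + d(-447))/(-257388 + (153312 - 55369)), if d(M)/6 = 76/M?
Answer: 55515466/23757305 ≈ 2.3368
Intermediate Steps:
d(M) = 456/M (d(M) = 6*(76/M) = 456/M)
(-372586 + d(-447))/(-257388 + (153312 - 55369)) = (-372586 + 456/(-447))/(-257388 + (153312 - 55369)) = (-372586 + 456*(-1/447))/(-257388 + 97943) = (-372586 - 152/149)/(-159445) = -55515466/149*(-1/159445) = 55515466/23757305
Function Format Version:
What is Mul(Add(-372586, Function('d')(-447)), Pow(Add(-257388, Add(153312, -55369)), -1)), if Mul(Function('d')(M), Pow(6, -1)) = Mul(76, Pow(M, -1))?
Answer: Rational(55515466, 23757305) ≈ 2.3368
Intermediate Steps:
Function('d')(M) = Mul(456, Pow(M, -1)) (Function('d')(M) = Mul(6, Mul(76, Pow(M, -1))) = Mul(456, Pow(M, -1)))
Mul(Add(-372586, Function('d')(-447)), Pow(Add(-257388, Add(153312, -55369)), -1)) = Mul(Add(-372586, Mul(456, Pow(-447, -1))), Pow(Add(-257388, Add(153312, -55369)), -1)) = Mul(Add(-372586, Mul(456, Rational(-1, 447))), Pow(Add(-257388, 97943), -1)) = Mul(Add(-372586, Rational(-152, 149)), Pow(-159445, -1)) = Mul(Rational(-55515466, 149), Rational(-1, 159445)) = Rational(55515466, 23757305)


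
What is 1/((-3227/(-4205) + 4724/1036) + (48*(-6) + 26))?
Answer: -1089095/279540992 ≈ -0.0038960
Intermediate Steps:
1/((-3227/(-4205) + 4724/1036) + (48*(-6) + 26)) = 1/((-3227*(-1/4205) + 4724*(1/1036)) + (-288 + 26)) = 1/((3227/4205 + 1181/259) - 262) = 1/(5801898/1089095 - 262) = 1/(-279540992/1089095) = -1089095/279540992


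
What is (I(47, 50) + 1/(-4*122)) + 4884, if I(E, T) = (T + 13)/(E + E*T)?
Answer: 1904339657/389912 ≈ 4884.0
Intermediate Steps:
I(E, T) = (13 + T)/(E + E*T)
(I(47, 50) + 1/(-4*122)) + 4884 = ((13 + 50)/(47*(1 + 50)) + 1/(-4*122)) + 4884 = ((1/47)*63/51 + 1/(-488)) + 4884 = ((1/47)*(1/51)*63 - 1/488) + 4884 = (21/799 - 1/488) + 4884 = 9449/389912 + 4884 = 1904339657/389912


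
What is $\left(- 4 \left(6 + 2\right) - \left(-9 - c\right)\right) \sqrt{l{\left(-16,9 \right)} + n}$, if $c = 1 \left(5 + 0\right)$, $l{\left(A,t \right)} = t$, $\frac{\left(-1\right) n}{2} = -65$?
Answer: $- 18 \sqrt{139} \approx -212.22$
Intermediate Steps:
$n = 130$ ($n = \left(-2\right) \left(-65\right) = 130$)
$c = 5$ ($c = 1 \cdot 5 = 5$)
$\left(- 4 \left(6 + 2\right) - \left(-9 - c\right)\right) \sqrt{l{\left(-16,9 \right)} + n} = \left(- 4 \left(6 + 2\right) - \left(-9 - 5\right)\right) \sqrt{9 + 130} = \left(\left(-4\right) 8 - \left(-9 - 5\right)\right) \sqrt{139} = \left(-32 - -14\right) \sqrt{139} = \left(-32 + 14\right) \sqrt{139} = - 18 \sqrt{139}$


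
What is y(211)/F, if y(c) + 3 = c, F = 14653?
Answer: 208/14653 ≈ 0.014195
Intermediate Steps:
y(c) = -3 + c
y(211)/F = (-3 + 211)/14653 = 208*(1/14653) = 208/14653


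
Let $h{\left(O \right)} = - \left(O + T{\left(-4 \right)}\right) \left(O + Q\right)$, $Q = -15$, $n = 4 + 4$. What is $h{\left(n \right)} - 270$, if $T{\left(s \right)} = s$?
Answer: $-242$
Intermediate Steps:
$n = 8$
$h{\left(O \right)} = - \left(-15 + O\right) \left(-4 + O\right)$ ($h{\left(O \right)} = - \left(O - 4\right) \left(O - 15\right) = - \left(-4 + O\right) \left(-15 + O\right) = - \left(-15 + O\right) \left(-4 + O\right)$)
$h{\left(n \right)} - 270 = \left(-60 - 8^{2} + 19 \cdot 8\right) - 270 = \left(-60 - 64 + 152\right) - 270 = 28 - 270 = -242$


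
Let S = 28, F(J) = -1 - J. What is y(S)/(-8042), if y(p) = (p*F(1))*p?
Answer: 784/4021 ≈ 0.19498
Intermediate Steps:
y(p) = -2*p**2 (y(p) = (p*(-1 - 1*1))*p = (p*(-1 - 1))*p = (p*(-2))*p = (-2*p)*p = -2*p**2)
y(S)/(-8042) = -2*28**2/(-8042) = -2*784*(-1/8042) = -1568*(-1/8042) = 784/4021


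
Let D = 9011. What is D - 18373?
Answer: -9362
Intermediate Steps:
D - 18373 = 9011 - 18373 = -9362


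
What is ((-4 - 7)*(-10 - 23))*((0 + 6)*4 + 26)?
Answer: 18150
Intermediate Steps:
((-4 - 7)*(-10 - 23))*((0 + 6)*4 + 26) = (-11*(-33))*(6*4 + 26) = 363*(24 + 26) = 363*50 = 18150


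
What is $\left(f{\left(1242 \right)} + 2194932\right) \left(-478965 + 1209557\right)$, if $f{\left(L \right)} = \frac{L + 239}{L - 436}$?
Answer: $\frac{646251244180208}{403} \approx 1.6036 \cdot 10^{12}$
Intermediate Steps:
$f{\left(L \right)} = \frac{239 + L}{-436 + L}$
$\left(f{\left(1242 \right)} + 2194932\right) \left(-478965 + 1209557\right) = \left(\frac{239 + 1242}{-436 + 1242} + 2194932\right) \left(-478965 + 1209557\right) = \left(\frac{1}{806} \cdot 1481 + 2194932\right) 730592 = \left(\frac{1481}{806} + 2194932\right) 730592 = \frac{1769116673}{806} \cdot 730592 = \frac{646251244180208}{403}$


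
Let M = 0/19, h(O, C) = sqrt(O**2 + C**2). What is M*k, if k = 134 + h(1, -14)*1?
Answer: 0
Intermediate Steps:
h(O, C) = sqrt(C**2 + O**2)
k = 134 + sqrt(197) (k = 134 + sqrt((-14)**2 + 1**2)*1 = 134 + sqrt(196 + 1)*1 = 134 + sqrt(197)*1 = 134 + sqrt(197) ≈ 148.04)
M = 0 (M = 0*(1/19) = 0)
M*k = 0*(134 + sqrt(197)) = 0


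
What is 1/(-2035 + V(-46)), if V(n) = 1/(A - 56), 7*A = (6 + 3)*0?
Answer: -56/113961 ≈ -0.00049140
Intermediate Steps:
A = 0 (A = ((6 + 3)*0)/7 = (9*0)/7 = (⅐)*0 = 0)
V(n) = -1/56 (V(n) = 1/(0 - 56) = 1/(-56) = -1/56)
1/(-2035 + V(-46)) = 1/(-2035 - 1/56) = 1/(-113961/56) = -56/113961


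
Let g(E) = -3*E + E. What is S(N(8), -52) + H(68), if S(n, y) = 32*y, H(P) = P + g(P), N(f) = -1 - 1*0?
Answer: -1732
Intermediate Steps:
g(E) = -2*E
N(f) = -1 (N(f) = -1 + 0 = -1)
H(P) = -P (H(P) = P - 2*P = -P)
S(N(8), -52) + H(68) = 32*(-52) - 1*68 = -1664 - 68 = -1732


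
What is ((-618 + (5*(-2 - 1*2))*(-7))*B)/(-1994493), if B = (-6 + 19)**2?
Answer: 80782/1994493 ≈ 0.040503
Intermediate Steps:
B = 169 (B = 13**2 = 169)
((-618 + (5*(-2 - 1*2))*(-7))*B)/(-1994493) = ((-618 + (5*(-2 - 1*2))*(-7))*169)/(-1994493) = ((-618 + (5*(-2 - 2))*(-7))*169)*(-1/1994493) = ((-618 + (5*(-4))*(-7))*169)*(-1/1994493) = ((-618 - 20*(-7))*169)*(-1/1994493) = ((-618 + 140)*169)*(-1/1994493) = -478*169*(-1/1994493) = -80782*(-1/1994493) = 80782/1994493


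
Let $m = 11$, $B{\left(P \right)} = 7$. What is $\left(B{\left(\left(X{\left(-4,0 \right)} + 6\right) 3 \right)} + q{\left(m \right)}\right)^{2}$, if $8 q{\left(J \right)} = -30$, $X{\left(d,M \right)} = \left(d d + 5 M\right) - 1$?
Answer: $\frac{169}{16} \approx 10.563$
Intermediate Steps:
$X{\left(d,M \right)} = -1 + d^{2} + 5 M$ ($X{\left(d,M \right)} = \left(d^{2} + 5 M\right) - 1 = -1 + d^{2} + 5 M$)
$q{\left(J \right)} = - \frac{15}{4}$ ($q{\left(J \right)} = \frac{1}{8} \left(-30\right) = - \frac{15}{4}$)
$\left(B{\left(\left(X{\left(-4,0 \right)} + 6\right) 3 \right)} + q{\left(m \right)}\right)^{2} = \left(7 - \frac{15}{4}\right)^{2} = \left(\frac{13}{4}\right)^{2} = \frac{169}{16}$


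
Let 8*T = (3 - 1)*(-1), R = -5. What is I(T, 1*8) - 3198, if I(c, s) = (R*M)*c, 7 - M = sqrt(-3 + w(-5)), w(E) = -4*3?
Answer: -12757/4 - 5*I*sqrt(15)/4 ≈ -3189.3 - 4.8412*I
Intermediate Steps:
w(E) = -12
T = -1/4 (T = ((3 - 1)*(-1))/8 = (2*(-1))/8 = (1/8)*(-2) = -1/4 ≈ -0.25000)
M = 7 - I*sqrt(15) (M = 7 - sqrt(-3 - 12) = 7 - sqrt(-15) = 7 - I*sqrt(15) ≈ 7.0 - 3.873*I)
I(c, s) = c*(-35 + 5*I*sqrt(15)) (I(c, s) = (-5*(7 - I*sqrt(15)))*c = (-35 + 5*I*sqrt(15))*c = c*(-35 + 5*I*sqrt(15)))
I(T, 1*8) - 3198 = 5*(-1/4)*(-7 + I*sqrt(15)) - 3198 = (35/4 - 5*I*sqrt(15)/4) - 3198 = -12757/4 - 5*I*sqrt(15)/4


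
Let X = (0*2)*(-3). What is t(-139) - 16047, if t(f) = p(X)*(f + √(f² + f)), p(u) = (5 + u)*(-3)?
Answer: -13962 - 15*√19182 ≈ -16039.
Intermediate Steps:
X = 0 (X = 0*(-3) = 0)
p(u) = -15 - 3*u
t(f) = -15*f - 15*√(f + f²) (t(f) = (-15 - 3*0)*(f + √(f² + f)) = (-15 + 0)*(f + √(f + f²)) = -15*(f + √(f + f²)) = -15*f - 15*√(f + f²))
t(-139) - 16047 = (-15*(-139) - 15*√19182) - 16047 = (2085 - 15*√19182) - 16047 = -13962 - 15*√19182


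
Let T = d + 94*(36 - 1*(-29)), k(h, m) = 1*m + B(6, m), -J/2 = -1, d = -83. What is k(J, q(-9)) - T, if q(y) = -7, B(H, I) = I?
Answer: -6041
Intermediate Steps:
J = 2 (J = -2*(-1) = 2)
k(h, m) = 2*m (k(h, m) = 1*m + m = m + m = 2*m)
T = 6027 (T = -83 + 94*(36 - 1*(-29)) = -83 + 94*(36 + 29) = -83 + 94*65 = -83 + 6110 = 6027)
k(J, q(-9)) - T = 2*(-7) - 1*6027 = -14 - 6027 = -6041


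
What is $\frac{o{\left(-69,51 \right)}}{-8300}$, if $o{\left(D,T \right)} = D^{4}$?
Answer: $- \frac{22667121}{8300} \approx -2731.0$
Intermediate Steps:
$\frac{o{\left(-69,51 \right)}}{-8300} = \frac{\left(-69\right)^{4}}{-8300} = 22667121 \left(- \frac{1}{8300}\right) = - \frac{22667121}{8300}$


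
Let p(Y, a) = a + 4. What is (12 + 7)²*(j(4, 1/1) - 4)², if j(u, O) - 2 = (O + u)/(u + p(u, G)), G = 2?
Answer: 3249/4 ≈ 812.25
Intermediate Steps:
p(Y, a) = 4 + a
j(u, O) = 2 + (O + u)/(6 + u) (j(u, O) = 2 + (O + u)/(u + (4 + 2)) = 2 + (O + u)/(u + 6) = 2 + (O + u)/(6 + u))
(12 + 7)²*(j(4, 1/1) - 4)² = (12 + 7)²*((12 + 1/1 + 3*4)/(6 + 4) - 4)² = 19²*((12 + 1 + 12)/10 - 4)² = 361*((⅒)*25 - 4)² = 361*(5/2 - 4)² = 361*(-3/2)² = 361*(9/4) = 3249/4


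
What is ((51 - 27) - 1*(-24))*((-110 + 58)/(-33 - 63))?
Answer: 26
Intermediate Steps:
((51 - 27) - 1*(-24))*((-110 + 58)/(-33 - 63)) = (24 + 24)*(-52/(-96)) = 48*(-52*(-1/96)) = 48*(13/24) = 26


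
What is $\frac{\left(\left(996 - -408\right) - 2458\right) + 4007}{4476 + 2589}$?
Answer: $\frac{2953}{7065} \approx 0.41798$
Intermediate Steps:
$\frac{\left(\left(996 - -408\right) - 2458\right) + 4007}{4476 + 2589} = \frac{\left(\left(996 + 408\right) - 2458\right) + 4007}{7065} = \left(\left(1404 - 2458\right) + 4007\right) \frac{1}{7065} = \left(-1054 + 4007\right) \frac{1}{7065} = 2953 \cdot \frac{1}{7065} = \frac{2953}{7065}$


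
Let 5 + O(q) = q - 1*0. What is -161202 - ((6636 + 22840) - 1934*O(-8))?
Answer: -215820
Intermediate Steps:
O(q) = -5 + q (O(q) = -5 + (q - 1*0) = -5 + (q + 0) = -5 + q)
-161202 - ((6636 + 22840) - 1934*O(-8)) = -161202 - ((6636 + 22840) - 1934*(-5 - 8)) = -161202 - (29476 - 1934*(-13)) = -161202 - (29476 + 25142) = -161202 - 1*54618 = -161202 - 54618 = -215820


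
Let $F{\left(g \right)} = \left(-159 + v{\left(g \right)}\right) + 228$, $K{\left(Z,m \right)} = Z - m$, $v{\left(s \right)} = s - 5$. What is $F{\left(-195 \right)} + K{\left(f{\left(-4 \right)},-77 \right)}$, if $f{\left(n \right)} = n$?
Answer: $-58$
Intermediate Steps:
$v{\left(s \right)} = -5 + s$ ($v{\left(s \right)} = s - 5 = -5 + s$)
$F{\left(g \right)} = 64 + g$ ($F{\left(g \right)} = \left(-159 + \left(-5 + g\right)\right) + 228 = \left(-164 + g\right) + 228 = 64 + g$)
$F{\left(-195 \right)} + K{\left(f{\left(-4 \right)},-77 \right)} = \left(64 - 195\right) - -73 = -131 + \left(-4 + 77\right) = -131 + 73 = -58$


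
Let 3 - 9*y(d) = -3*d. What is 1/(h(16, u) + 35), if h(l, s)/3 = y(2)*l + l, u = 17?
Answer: 1/131 ≈ 0.0076336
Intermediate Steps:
y(d) = ⅓ + d/3 (y(d) = ⅓ - (-1)*d/3 = ⅓ + d/3)
h(l, s) = 6*l (h(l, s) = 3*((⅓ + (⅓)*2)*l + l) = 3*((⅓ + ⅔)*l + l) = 3*(1*l + l) = 3*(l + l) = 3*(2*l) = 6*l)
1/(h(16, u) + 35) = 1/(6*16 + 35) = 1/(96 + 35) = 1/131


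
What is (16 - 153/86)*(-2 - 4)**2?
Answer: 22014/43 ≈ 511.95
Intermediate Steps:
(16 - 153/86)*(-2 - 4)**2 = (16 - 153*1/86)*(-6)**2 = (16 - 153/86)*36 = (1223/86)*36 = 22014/43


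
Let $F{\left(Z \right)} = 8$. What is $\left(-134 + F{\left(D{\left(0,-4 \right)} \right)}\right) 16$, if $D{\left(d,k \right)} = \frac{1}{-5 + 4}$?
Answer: $-2016$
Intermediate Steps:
$D{\left(d,k \right)} = -1$ ($D{\left(d,k \right)} = \frac{1}{-1} = -1$)
$\left(-134 + F{\left(D{\left(0,-4 \right)} \right)}\right) 16 = \left(-134 + 8\right) 16 = \left(-126\right) 16 = -2016$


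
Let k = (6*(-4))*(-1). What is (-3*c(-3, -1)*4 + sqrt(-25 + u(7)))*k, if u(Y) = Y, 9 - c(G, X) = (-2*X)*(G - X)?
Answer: -3744 + 72*I*sqrt(2) ≈ -3744.0 + 101.82*I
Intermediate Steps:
c(G, X) = 9 + 2*X*(G - X) (c(G, X) = 9 - (-2*X)*(G - X) = 9 - (-2)*X*(G - X) = 9 + 2*X*(G - X))
k = 24 (k = -24*(-1) = 24)
(-3*c(-3, -1)*4 + sqrt(-25 + u(7)))*k = (-3*(9 - 2*(-1)**2 + 2*(-3)*(-1))*4 + sqrt(-25 + 7))*24 = (-3*(9 - 2*1 + 6)*4 + sqrt(-18))*24 = (-3*(9 - 2 + 6)*4 + 3*I*sqrt(2))*24 = (-3*13*4 + 3*I*sqrt(2))*24 = (-39*4 + 3*I*sqrt(2))*24 = (-156 + 3*I*sqrt(2))*24 = -3744 + 72*I*sqrt(2)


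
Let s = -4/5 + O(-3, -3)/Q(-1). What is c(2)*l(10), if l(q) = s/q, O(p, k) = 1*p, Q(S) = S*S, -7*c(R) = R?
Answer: 19/175 ≈ 0.10857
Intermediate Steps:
c(R) = -R/7
Q(S) = S²
O(p, k) = p
s = -19/5 (s = -4/5 - 3/((-1)²) = -4*⅕ - 3/1 = -⅘ - 3*1 = -⅘ - 3 = -19/5 ≈ -3.8000)
l(q) = -19/(5*q)
c(2)*l(10) = (-⅐*2)*(-19/5/10) = -(-38)/(35*10) = -2/7*(-19/50) = 19/175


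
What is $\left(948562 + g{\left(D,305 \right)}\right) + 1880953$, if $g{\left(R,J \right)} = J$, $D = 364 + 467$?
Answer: $2829820$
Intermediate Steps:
$D = 831$
$\left(948562 + g{\left(D,305 \right)}\right) + 1880953 = \left(948562 + 305\right) + 1880953 = 948867 + 1880953 = 2829820$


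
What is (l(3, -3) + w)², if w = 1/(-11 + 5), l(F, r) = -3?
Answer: 361/36 ≈ 10.028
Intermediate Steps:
w = -⅙ (w = 1/(-6) = -⅙ ≈ -0.16667)
(l(3, -3) + w)² = (-3 - ⅙)² = (-19/6)² = 361/36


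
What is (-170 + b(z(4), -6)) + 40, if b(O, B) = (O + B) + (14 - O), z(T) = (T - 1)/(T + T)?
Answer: -122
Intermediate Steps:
z(T) = (-1 + T)/(2*T) (z(T) = (-1 + T)/((2*T)) = (-1 + T)*(1/(2*T)) = (-1 + T)/(2*T))
b(O, B) = 14 + B (b(O, B) = (B + O) + (14 - O) = 14 + B)
(-170 + b(z(4), -6)) + 40 = (-170 + (14 - 6)) + 40 = (-170 + 8) + 40 = -162 + 40 = -122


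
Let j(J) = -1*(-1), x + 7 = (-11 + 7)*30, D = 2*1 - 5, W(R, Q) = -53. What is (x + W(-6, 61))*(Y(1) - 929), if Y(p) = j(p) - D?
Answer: 166500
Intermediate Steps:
D = -3 (D = 2 - 5 = -3)
x = -127 (x = -7 + (-11 + 7)*30 = -7 - 4*30 = -7 - 120 = -127)
j(J) = 1
Y(p) = 4 (Y(p) = 1 - 1*(-3) = 1 + 3 = 4)
(x + W(-6, 61))*(Y(1) - 929) = (-127 - 53)*(4 - 929) = -180*(-925) = 166500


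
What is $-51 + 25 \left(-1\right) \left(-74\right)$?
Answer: $1799$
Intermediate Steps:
$-51 + 25 \left(-1\right) \left(-74\right) = -51 - -1850 = -51 + 1850 = 1799$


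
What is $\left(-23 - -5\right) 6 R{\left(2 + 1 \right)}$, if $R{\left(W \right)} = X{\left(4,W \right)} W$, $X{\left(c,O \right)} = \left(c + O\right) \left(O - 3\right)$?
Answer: $0$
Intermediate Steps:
$X{\left(c,O \right)} = \left(-3 + O\right) \left(O + c\right)$ ($X{\left(c,O \right)} = \left(O + c\right) \left(-3 + O\right) = \left(-3 + O\right) \left(O + c\right)$)
$R{\left(W \right)} = W \left(-12 + W + W^{2}\right)$ ($R{\left(W \right)} = \left(W^{2} - 3 W - 12 + W 4\right) W = \left(W^{2} - 3 W - 12 + 4 W\right) W = \left(-12 + W + W^{2}\right) W = W \left(-12 + W + W^{2}\right)$)
$\left(-23 - -5\right) 6 R{\left(2 + 1 \right)} = \left(-23 - -5\right) 6 \left(2 + 1\right) \left(-12 + \left(2 + 1\right) + \left(2 + 1\right)^{2}\right) = \left(-23 + 5\right) 6 \cdot 3 \left(-12 + 3 + 3^{2}\right) = \left(-18\right) 6 \cdot 3 \left(-12 + 3 + 9\right) = - 108 \cdot 3 \cdot 0 = \left(-108\right) 0 = 0$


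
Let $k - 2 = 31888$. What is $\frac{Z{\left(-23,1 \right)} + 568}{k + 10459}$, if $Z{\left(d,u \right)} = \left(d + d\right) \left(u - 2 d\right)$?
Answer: $- \frac{1594}{42349} \approx -0.03764$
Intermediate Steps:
$k = 31890$ ($k = 2 + 31888 = 31890$)
$Z{\left(d,u \right)} = 2 d \left(u - 2 d\right)$
$\frac{Z{\left(-23,1 \right)} + 568}{k + 10459} = \frac{2 \left(-23\right) \left(1 - -46\right) + 568}{31890 + 10459} = \frac{2 \left(-23\right) \left(1 + 46\right) + 568}{42349} = \left(2 \left(-23\right) 47 + 568\right) \frac{1}{42349} = \left(-2162 + 568\right) \frac{1}{42349} = \left(-1594\right) \frac{1}{42349} = - \frac{1594}{42349}$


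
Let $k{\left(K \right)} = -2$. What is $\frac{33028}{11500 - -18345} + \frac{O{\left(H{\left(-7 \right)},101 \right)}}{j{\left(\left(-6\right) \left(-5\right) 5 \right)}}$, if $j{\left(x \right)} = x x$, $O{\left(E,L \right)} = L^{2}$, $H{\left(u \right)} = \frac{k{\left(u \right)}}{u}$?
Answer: $\frac{209515769}{134302500} \approx 1.56$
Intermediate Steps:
$H{\left(u \right)} = - \frac{2}{u}$
$j{\left(x \right)} = x^{2}$
$\frac{33028}{11500 - -18345} + \frac{O{\left(H{\left(-7 \right)},101 \right)}}{j{\left(\left(-6\right) \left(-5\right) 5 \right)}} = \frac{33028}{11500 - -18345} + \frac{101^{2}}{\left(\left(-6\right) \left(-5\right) 5\right)^{2}} = \frac{33028}{11500 + 18345} + \frac{10201}{\left(30 \cdot 5\right)^{2}} = \frac{33028}{29845} + \frac{10201}{150^{2}} = 33028 \cdot \frac{1}{29845} + \frac{10201}{22500} = \frac{33028}{29845} + 10201 \cdot \frac{1}{22500} = \frac{33028}{29845} + \frac{10201}{22500} = \frac{209515769}{134302500}$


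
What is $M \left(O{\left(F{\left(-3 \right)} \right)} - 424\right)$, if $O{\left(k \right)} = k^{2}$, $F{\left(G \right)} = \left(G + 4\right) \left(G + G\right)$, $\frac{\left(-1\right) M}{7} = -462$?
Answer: $-1254792$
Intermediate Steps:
$M = 3234$ ($M = \left(-7\right) \left(-462\right) = 3234$)
$F{\left(G \right)} = 2 G \left(4 + G\right)$ ($F{\left(G \right)} = \left(4 + G\right) 2 G = 2 G \left(4 + G\right)$)
$M \left(O{\left(F{\left(-3 \right)} \right)} - 424\right) = 3234 \left(\left(2 \left(-3\right) \left(4 - 3\right)\right)^{2} - 424\right) = 3234 \left(\left(2 \left(-3\right) 1\right)^{2} - 424\right) = 3234 \left(\left(-6\right)^{2} - 424\right) = 3234 \left(36 - 424\right) = 3234 \left(-388\right) = -1254792$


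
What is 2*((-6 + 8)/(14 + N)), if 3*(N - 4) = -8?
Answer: 6/23 ≈ 0.26087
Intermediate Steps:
N = 4/3 (N = 4 + (1/3)*(-8) = 4 - 8/3 = 4/3 ≈ 1.3333)
2*((-6 + 8)/(14 + N)) = 2*((-6 + 8)/(14 + 4/3)) = 2*(2/(46/3)) = 2*(2*(3/46)) = 2*(3/23) = 6/23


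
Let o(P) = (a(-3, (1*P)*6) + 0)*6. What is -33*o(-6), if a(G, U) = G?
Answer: 594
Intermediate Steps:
o(P) = -18 (o(P) = (-3 + 0)*6 = -3*6 = -18)
-33*o(-6) = -33*(-18) = 594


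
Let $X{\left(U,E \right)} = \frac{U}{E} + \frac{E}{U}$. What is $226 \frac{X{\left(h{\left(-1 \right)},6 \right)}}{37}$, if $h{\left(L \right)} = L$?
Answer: $- \frac{113}{3} \approx -37.667$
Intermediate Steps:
$X{\left(U,E \right)} = \frac{E}{U} + \frac{U}{E}$
$226 \frac{X{\left(h{\left(-1 \right)},6 \right)}}{37} = 226 \frac{\frac{6}{-1} - \frac{1}{6}}{37} = 226 \left(6 \left(-1\right) - \frac{1}{6}\right) \frac{1}{37} = 226 \left(-6 - \frac{1}{6}\right) \frac{1}{37} = 226 \left(\left(- \frac{37}{6}\right) \frac{1}{37}\right) = 226 \left(- \frac{1}{6}\right) = - \frac{113}{3}$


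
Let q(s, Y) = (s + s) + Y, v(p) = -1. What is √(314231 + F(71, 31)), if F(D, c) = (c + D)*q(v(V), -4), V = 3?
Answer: √313619 ≈ 560.02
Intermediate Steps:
q(s, Y) = Y + 2*s (q(s, Y) = 2*s + Y = Y + 2*s)
F(D, c) = -6*D - 6*c (F(D, c) = (c + D)*(-4 + 2*(-1)) = (D + c)*(-4 - 2) = (D + c)*(-6) = -6*D - 6*c)
√(314231 + F(71, 31)) = √(314231 + (-6*71 - 6*31)) = √(314231 + (-426 - 186)) = √(314231 - 612) = √313619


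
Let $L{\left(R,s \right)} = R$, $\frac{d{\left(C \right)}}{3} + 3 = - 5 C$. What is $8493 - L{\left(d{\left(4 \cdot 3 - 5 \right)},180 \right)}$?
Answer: $8607$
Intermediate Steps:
$d{\left(C \right)} = -9 - 15 C$ ($d{\left(C \right)} = -9 + 3 \left(- 5 C\right) = -9 - 15 C$)
$8493 - L{\left(d{\left(4 \cdot 3 - 5 \right)},180 \right)} = 8493 - \left(-9 - 15 \left(4 \cdot 3 - 5\right)\right) = 8493 - \left(-9 - 15 \left(12 - 5\right)\right) = 8493 - \left(-9 - 105\right) = 8493 - -114 = 8493 + 114 = 8607$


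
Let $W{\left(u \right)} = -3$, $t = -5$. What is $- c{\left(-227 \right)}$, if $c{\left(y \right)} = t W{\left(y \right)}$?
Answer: $-15$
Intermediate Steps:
$c{\left(y \right)} = 15$ ($c{\left(y \right)} = \left(-5\right) \left(-3\right) = 15$)
$- c{\left(-227 \right)} = \left(-1\right) 15 = -15$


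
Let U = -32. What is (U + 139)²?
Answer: 11449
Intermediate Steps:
(U + 139)² = (-32 + 139)² = 107² = 11449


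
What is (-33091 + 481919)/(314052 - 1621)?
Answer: 448828/312431 ≈ 1.4366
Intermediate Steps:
(-33091 + 481919)/(314052 - 1621) = 448828/312431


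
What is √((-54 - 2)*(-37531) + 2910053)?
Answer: √5011789 ≈ 2238.7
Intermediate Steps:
√((-54 - 2)*(-37531) + 2910053) = √(-56*(-37531) + 2910053) = √(2101736 + 2910053) = √5011789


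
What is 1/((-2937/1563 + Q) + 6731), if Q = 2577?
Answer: 521/4848489 ≈ 0.00010746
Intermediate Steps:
1/((-2937/1563 + Q) + 6731) = 1/((-2937/1563 + 2577) + 6731) = 1/((-2937*1/1563 + 2577) + 6731) = 1/((-979/521 + 2577) + 6731) = 1/(1341638/521 + 6731) = 1/(4848489/521) = 521/4848489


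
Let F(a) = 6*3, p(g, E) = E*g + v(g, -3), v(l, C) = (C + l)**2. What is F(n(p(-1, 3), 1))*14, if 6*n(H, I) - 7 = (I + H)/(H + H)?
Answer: 252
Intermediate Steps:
p(g, E) = (-3 + g)**2 + E*g (p(g, E) = E*g + (-3 + g)**2 = (-3 + g)**2 + E*g)
n(H, I) = 7/6 + (H + I)/(12*H) (n(H, I) = 7/6 + ((I + H)/(H + H))/6 = 7/6 + ((H + I)/((2*H)))/6 = 7/6 + ((H + I)*(1/(2*H)))/6 = 7/6 + ((H + I)/(2*H))/6 = 7/6 + (H + I)/(12*H))
F(a) = 18
F(n(p(-1, 3), 1))*14 = 18*14 = 252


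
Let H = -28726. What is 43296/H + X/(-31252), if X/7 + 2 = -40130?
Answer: 839592029/112218119 ≈ 7.4818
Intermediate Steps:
X = -280924 (X = -14 + 7*(-40130) = -14 - 280910 = -280924)
43296/H + X/(-31252) = 43296/(-28726) - 280924/(-31252) = 43296*(-1/28726) - 280924*(-1/31252) = -21648/14363 + 70231/7813 = 839592029/112218119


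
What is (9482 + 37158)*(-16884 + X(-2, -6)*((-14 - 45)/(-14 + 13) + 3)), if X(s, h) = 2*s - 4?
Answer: -810603200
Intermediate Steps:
X(s, h) = -4 + 2*s
(9482 + 37158)*(-16884 + X(-2, -6)*((-14 - 45)/(-14 + 13) + 3)) = (9482 + 37158)*(-16884 + (-4 + 2*(-2))*((-14 - 45)/(-14 + 13) + 3)) = 46640*(-16884 + (-4 - 4)*(-59/(-1) + 3)) = 46640*(-16884 - 8*(-59*(-1) + 3)) = 46640*(-16884 - 8*(59 + 3)) = 46640*(-16884 - 8*62) = 46640*(-16884 - 496) = 46640*(-17380) = -810603200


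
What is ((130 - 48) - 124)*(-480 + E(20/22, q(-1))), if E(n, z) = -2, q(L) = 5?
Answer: 20244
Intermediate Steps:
((130 - 48) - 124)*(-480 + E(20/22, q(-1))) = ((130 - 48) - 124)*(-480 - 2) = (82 - 124)*(-482) = -42*(-482) = 20244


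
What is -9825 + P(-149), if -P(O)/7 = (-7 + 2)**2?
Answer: -10000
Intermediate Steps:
P(O) = -175 (P(O) = -7*(-7 + 2)**2 = -7*(-5)**2 = -7*25 = -175)
-9825 + P(-149) = -9825 - 175 = -10000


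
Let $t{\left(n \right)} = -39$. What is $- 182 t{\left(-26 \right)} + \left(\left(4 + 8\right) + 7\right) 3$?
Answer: $7155$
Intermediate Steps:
$- 182 t{\left(-26 \right)} + \left(\left(4 + 8\right) + 7\right) 3 = \left(-182\right) \left(-39\right) + \left(\left(4 + 8\right) + 7\right) 3 = 7098 + \left(12 + 7\right) 3 = 7098 + 19 \cdot 3 = 7098 + 57 = 7155$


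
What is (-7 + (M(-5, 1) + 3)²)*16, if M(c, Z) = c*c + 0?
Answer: 12432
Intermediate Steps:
M(c, Z) = c² (M(c, Z) = c² + 0 = c²)
(-7 + (M(-5, 1) + 3)²)*16 = (-7 + ((-5)² + 3)²)*16 = (-7 + (25 + 3)²)*16 = (-7 + 28²)*16 = (-7 + 784)*16 = 777*16 = 12432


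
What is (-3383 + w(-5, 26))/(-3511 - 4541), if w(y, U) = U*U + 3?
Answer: 676/2013 ≈ 0.33582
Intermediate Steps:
w(y, U) = 3 + U² (w(y, U) = U² + 3 = 3 + U²)
(-3383 + w(-5, 26))/(-3511 - 4541) = (-3383 + (3 + 26²))/(-3511 - 4541) = (-3383 + (3 + 676))/(-8052) = (-3383 + 679)*(-1/8052) = -2704*(-1/8052) = 676/2013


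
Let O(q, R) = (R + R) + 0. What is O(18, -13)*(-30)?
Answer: 780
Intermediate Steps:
O(q, R) = 2*R (O(q, R) = 2*R + 0 = 2*R)
O(18, -13)*(-30) = (2*(-13))*(-30) = -26*(-30) = 780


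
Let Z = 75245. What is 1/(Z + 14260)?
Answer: 1/89505 ≈ 1.1173e-5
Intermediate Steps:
1/(Z + 14260) = 1/(75245 + 14260) = 1/89505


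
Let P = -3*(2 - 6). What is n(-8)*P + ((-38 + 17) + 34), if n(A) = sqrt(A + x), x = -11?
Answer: 13 + 12*I*sqrt(19) ≈ 13.0 + 52.307*I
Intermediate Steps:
P = 12 (P = -3*(-4) = 12)
n(A) = sqrt(-11 + A) (n(A) = sqrt(A - 11) = sqrt(-11 + A))
n(-8)*P + ((-38 + 17) + 34) = sqrt(-11 - 8)*12 + ((-38 + 17) + 34) = sqrt(-19)*12 + (-21 + 34) = (I*sqrt(19))*12 + 13 = 12*I*sqrt(19) + 13 = 13 + 12*I*sqrt(19)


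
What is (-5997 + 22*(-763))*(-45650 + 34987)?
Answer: 242935129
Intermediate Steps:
(-5997 + 22*(-763))*(-45650 + 34987) = (-5997 - 16786)*(-10663) = -22783*(-10663) = 242935129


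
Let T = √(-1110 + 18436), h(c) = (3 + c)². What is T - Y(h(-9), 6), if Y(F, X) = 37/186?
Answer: -37/186 + √17326 ≈ 131.43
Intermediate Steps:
Y(F, X) = 37/186 (Y(F, X) = 37*(1/186) = 37/186)
T = √17326 ≈ 131.63
T - Y(h(-9), 6) = √17326 - 1*37/186 = √17326 - 37/186 = -37/186 + √17326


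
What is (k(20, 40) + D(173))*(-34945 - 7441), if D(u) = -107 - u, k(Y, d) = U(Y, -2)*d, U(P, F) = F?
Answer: 15258960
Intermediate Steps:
k(Y, d) = -2*d
(k(20, 40) + D(173))*(-34945 - 7441) = (-2*40 + (-107 - 1*173))*(-34945 - 7441) = (-80 + (-107 - 173))*(-42386) = (-80 - 280)*(-42386) = -360*(-42386) = 15258960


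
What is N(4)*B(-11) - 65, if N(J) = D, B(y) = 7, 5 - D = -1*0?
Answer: -30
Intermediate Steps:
D = 5 (D = 5 - (-1)*0 = 5 - 1*0 = 5 + 0 = 5)
N(J) = 5
N(4)*B(-11) - 65 = 5*7 - 65 = 35 - 65 = -30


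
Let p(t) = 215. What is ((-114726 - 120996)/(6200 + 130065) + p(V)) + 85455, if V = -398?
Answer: 11673586828/136265 ≈ 85668.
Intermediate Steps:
((-114726 - 120996)/(6200 + 130065) + p(V)) + 85455 = ((-114726 - 120996)/(6200 + 130065) + 215) + 85455 = (-235722/136265 + 215) + 85455 = 29061253/136265 + 85455 = 11673586828/136265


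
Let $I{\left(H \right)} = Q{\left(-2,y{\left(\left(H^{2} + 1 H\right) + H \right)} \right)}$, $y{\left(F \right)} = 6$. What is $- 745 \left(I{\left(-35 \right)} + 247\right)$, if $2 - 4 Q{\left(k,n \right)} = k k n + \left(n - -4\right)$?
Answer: $-178055$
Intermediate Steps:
$Q{\left(k,n \right)} = - \frac{1}{2} - \frac{n}{4} - \frac{n k^{2}}{4}$ ($Q{\left(k,n \right)} = \frac{1}{2} - \frac{k k n + \left(n - -4\right)}{4} = \frac{1}{2} - \frac{k^{2} n + \left(n + 4\right)}{4} = \frac{1}{2} - \frac{n k^{2} + \left(4 + n\right)}{4} = \frac{1}{2} - \frac{4 + n + n k^{2}}{4} = \frac{1}{2} - \left(1 + \frac{n}{4} + \frac{n k^{2}}{4}\right) = - \frac{1}{2} - \frac{n}{4} - \frac{n k^{2}}{4}$)
$I{\left(H \right)} = -8$ ($I{\left(H \right)} = - \frac{1}{2} - \frac{3}{2} - \frac{3 \left(-2\right)^{2}}{2} = - \frac{1}{2} - \frac{3}{2} - \frac{3}{2} \cdot 4 = - \frac{1}{2} - \frac{3}{2} - 6 = -8$)
$- 745 \left(I{\left(-35 \right)} + 247\right) = - 745 \left(-8 + 247\right) = \left(-745\right) 239 = -178055$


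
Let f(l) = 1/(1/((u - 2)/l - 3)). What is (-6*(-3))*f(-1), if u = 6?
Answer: -126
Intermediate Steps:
f(l) = -3 + 4/l (f(l) = 1/(1/((6 - 2)/l - 3)) = 1/(1/(4/l - 3)) = 1/(1/(-3 + 4/l)) = -3 + 4/l)
(-6*(-3))*f(-1) = (-6*(-3))*(-3 + 4/(-1)) = 18*(-3 + 4*(-1)) = 18*(-3 - 4) = 18*(-7) = -126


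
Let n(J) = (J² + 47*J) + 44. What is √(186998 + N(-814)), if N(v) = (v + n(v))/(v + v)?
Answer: √255475898/37 ≈ 431.99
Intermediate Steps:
n(J) = 44 + J² + 47*J
N(v) = (44 + v² + 48*v)/(2*v) (N(v) = (v + (44 + v² + 47*v))/(v + v) = (44 + v² + 48*v)/((2*v)) = (44 + v² + 48*v)*(1/(2*v)) = (44 + v² + 48*v)/(2*v))
√(186998 + N(-814)) = √(186998 + (24 + (½)*(-814) + 22/(-814))) = √(186998 + (24 - 407 + 22*(-1/814))) = √(186998 + (24 - 407 - 1/37)) = √(186998 - 14172/37) = √(6904754/37) = √255475898/37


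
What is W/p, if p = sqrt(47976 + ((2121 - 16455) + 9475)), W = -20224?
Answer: -20224*sqrt(43117)/43117 ≈ -97.396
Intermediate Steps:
p = sqrt(43117) (p = sqrt(47976 + (-14334 + 9475)) = sqrt(47976 - 4859) = sqrt(43117) ≈ 207.65)
W/p = -20224*sqrt(43117)/43117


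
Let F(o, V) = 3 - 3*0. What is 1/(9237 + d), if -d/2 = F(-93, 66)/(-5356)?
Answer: 2678/24736689 ≈ 0.00010826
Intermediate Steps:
F(o, V) = 3 (F(o, V) = 3 + 0 = 3)
d = 3/2678 (d = -6/(-5356) = -6*(-1)/5356 = -2*(-3/5356) = 3/2678 ≈ 0.0011202)
1/(9237 + d) = 1/(9237 + 3/2678) = 1/(24736689/2678) = 2678/24736689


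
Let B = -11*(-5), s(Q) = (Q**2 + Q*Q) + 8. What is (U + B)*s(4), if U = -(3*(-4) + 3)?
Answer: 2560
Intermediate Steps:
s(Q) = 8 + 2*Q**2 (s(Q) = (Q**2 + Q**2) + 8 = 2*Q**2 + 8 = 8 + 2*Q**2)
U = 9 (U = -(-12 + 3) = -1*(-9) = 9)
B = 55
(U + B)*s(4) = (9 + 55)*(8 + 2*4**2) = 64*(8 + 2*16) = 64*(8 + 32) = 64*40 = 2560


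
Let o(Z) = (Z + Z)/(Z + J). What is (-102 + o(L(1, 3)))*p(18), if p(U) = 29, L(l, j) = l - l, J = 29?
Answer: -2958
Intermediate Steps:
L(l, j) = 0
o(Z) = 2*Z/(29 + Z) (o(Z) = (Z + Z)/(Z + 29) = (2*Z)/(29 + Z) = 2*Z/(29 + Z))
(-102 + o(L(1, 3)))*p(18) = (-102 + 2*0/(29 + 0))*29 = (-102 + 2*0/29)*29 = (-102 + 2*0*(1/29))*29 = (-102 + 0)*29 = -102*29 = -2958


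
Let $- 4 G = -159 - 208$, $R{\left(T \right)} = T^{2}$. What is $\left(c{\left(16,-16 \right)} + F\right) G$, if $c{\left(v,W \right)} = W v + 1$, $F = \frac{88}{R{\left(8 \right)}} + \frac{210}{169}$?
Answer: $- \frac{125228107}{5408} \approx -23156.0$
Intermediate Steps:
$G = \frac{367}{4}$ ($G = - \frac{-159 - 208}{4} = \left(- \frac{1}{4}\right) \left(-367\right) = \frac{367}{4} \approx 91.75$)
$F = \frac{3539}{1352}$ ($F = \frac{88}{8^{2}} + \frac{210}{169} = \frac{88}{64} + 210 \cdot \frac{1}{169} = 88 \cdot \frac{1}{64} + \frac{210}{169} = \frac{11}{8} + \frac{210}{169} = \frac{3539}{1352} \approx 2.6176$)
$c{\left(v,W \right)} = 1 + W v$
$\left(c{\left(16,-16 \right)} + F\right) G = \left(\left(1 - 256\right) + \frac{3539}{1352}\right) \frac{367}{4} = \left(-255 + \frac{3539}{1352}\right) \frac{367}{4} = \left(- \frac{341221}{1352}\right) \frac{367}{4} = - \frac{125228107}{5408}$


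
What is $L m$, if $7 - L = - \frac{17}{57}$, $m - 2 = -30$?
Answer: $- \frac{11648}{57} \approx -204.35$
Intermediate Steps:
$m = -28$ ($m = 2 - 30 = -28$)
$L = \frac{416}{57}$ ($L = 7 - - \frac{17}{57} = 7 + \frac{17}{57} = \frac{416}{57} \approx 7.2982$)
$L m = \frac{416}{57} \left(-28\right) = - \frac{11648}{57}$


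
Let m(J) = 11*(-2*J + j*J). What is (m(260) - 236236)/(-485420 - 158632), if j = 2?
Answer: 59059/161013 ≈ 0.36680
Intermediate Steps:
m(J) = 0 (m(J) = 11*(-2*J + 2*J) = 11*0 = 0)
(m(260) - 236236)/(-485420 - 158632) = (0 - 236236)/(-485420 - 158632) = -236236/(-644052) = -236236*(-1/644052) = 59059/161013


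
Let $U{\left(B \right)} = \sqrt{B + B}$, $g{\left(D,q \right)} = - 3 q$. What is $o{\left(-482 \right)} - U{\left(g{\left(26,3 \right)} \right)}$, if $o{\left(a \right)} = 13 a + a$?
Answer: $-6748 - 3 i \sqrt{2} \approx -6748.0 - 4.2426 i$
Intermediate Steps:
$o{\left(a \right)} = 14 a$
$U{\left(B \right)} = \sqrt{2} \sqrt{B}$ ($U{\left(B \right)} = \sqrt{2 B} = \sqrt{2} \sqrt{B}$)
$o{\left(-482 \right)} - U{\left(g{\left(26,3 \right)} \right)} = 14 \left(-482\right) - \sqrt{2} \sqrt{\left(-3\right) 3} = -6748 - \sqrt{2} \sqrt{-9} = -6748 - \sqrt{2} \cdot 3 i = -6748 - 3 i \sqrt{2}$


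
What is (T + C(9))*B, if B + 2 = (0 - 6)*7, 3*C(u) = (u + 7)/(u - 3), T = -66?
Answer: 25784/9 ≈ 2864.9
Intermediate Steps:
C(u) = (7 + u)/(3*(-3 + u)) (C(u) = ((u + 7)/(u - 3))/3 = ((7 + u)/(-3 + u))/3 = (7 + u)/(3*(-3 + u)))
B = -44 (B = -2 + (0 - 6)*7 = -2 - 6*7 = -2 - 42 = -44)
(T + C(9))*B = (-66 + (7 + 9)/(3*(-3 + 9)))*(-44) = (-66 + (⅓)*16/6)*(-44) = (-66 + (⅓)*(⅙)*16)*(-44) = (-66 + 8/9)*(-44) = -586/9*(-44) = 25784/9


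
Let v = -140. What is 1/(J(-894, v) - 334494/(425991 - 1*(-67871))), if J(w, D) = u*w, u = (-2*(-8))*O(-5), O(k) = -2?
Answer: 246931/7064034801 ≈ 3.4956e-5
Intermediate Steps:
u = -32 (u = -2*(-8)*(-2) = 16*(-2) = -32)
J(w, D) = -32*w
1/(J(-894, v) - 334494/(425991 - 1*(-67871))) = 1/(-32*(-894) - 334494/(425991 - 1*(-67871))) = 1/(28608 - 334494/(425991 + 67871)) = 1/(28608 - 334494/493862) = 1/(28608 - 334494*1/493862) = 1/(28608 - 167247/246931) = 1/(7064034801/246931) = 246931/7064034801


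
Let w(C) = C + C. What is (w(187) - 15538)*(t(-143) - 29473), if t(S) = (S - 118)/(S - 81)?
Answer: 25027010581/56 ≈ 4.4691e+8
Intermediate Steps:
w(C) = 2*C
t(S) = (-118 + S)/(-81 + S)
(w(187) - 15538)*(t(-143) - 29473) = (2*187 - 15538)*((-118 - 143)/(-81 - 143) - 29473) = (374 - 15538)*(-261/(-224) - 29473) = -15164*(-1/224*(-261) - 29473) = -15164*(261/224 - 29473) = -15164*(-6601691/224) = 25027010581/56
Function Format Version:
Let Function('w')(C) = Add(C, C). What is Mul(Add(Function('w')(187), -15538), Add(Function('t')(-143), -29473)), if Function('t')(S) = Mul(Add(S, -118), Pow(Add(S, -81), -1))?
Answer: Rational(25027010581, 56) ≈ 4.4691e+8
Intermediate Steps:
Function('w')(C) = Mul(2, C)
Function('t')(S) = Mul(Pow(Add(-81, S), -1), Add(-118, S)) (Function('t')(S) = Mul(Add(-118, S), Pow(Add(-81, S), -1)) = Mul(Pow(Add(-81, S), -1), Add(-118, S)))
Mul(Add(Function('w')(187), -15538), Add(Function('t')(-143), -29473)) = Mul(Add(Mul(2, 187), -15538), Add(Mul(Pow(Add(-81, -143), -1), Add(-118, -143)), -29473)) = Mul(Add(374, -15538), Add(Mul(Pow(-224, -1), -261), -29473)) = Mul(-15164, Add(Mul(Rational(-1, 224), -261), -29473)) = Mul(-15164, Add(Rational(261, 224), -29473)) = Mul(-15164, Rational(-6601691, 224)) = Rational(25027010581, 56)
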